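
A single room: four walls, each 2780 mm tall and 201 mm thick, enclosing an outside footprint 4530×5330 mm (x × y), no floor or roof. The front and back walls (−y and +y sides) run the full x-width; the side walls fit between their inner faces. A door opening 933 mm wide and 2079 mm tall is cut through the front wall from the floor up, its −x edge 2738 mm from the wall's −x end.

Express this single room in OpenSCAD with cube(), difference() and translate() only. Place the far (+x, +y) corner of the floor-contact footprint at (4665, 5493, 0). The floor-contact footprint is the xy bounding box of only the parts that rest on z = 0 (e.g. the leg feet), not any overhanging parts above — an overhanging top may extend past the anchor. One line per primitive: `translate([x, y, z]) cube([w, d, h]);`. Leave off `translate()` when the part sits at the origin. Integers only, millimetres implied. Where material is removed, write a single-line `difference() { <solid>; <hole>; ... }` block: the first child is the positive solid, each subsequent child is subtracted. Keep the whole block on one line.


difference() { translate([135, 163, 0]) cube([4530, 201, 2780]); translate([2873, 163, 0]) cube([933, 201, 2079]); }
translate([135, 5292, 0]) cube([4530, 201, 2780]);
translate([135, 364, 0]) cube([201, 4928, 2780]);
translate([4464, 364, 0]) cube([201, 4928, 2780]);


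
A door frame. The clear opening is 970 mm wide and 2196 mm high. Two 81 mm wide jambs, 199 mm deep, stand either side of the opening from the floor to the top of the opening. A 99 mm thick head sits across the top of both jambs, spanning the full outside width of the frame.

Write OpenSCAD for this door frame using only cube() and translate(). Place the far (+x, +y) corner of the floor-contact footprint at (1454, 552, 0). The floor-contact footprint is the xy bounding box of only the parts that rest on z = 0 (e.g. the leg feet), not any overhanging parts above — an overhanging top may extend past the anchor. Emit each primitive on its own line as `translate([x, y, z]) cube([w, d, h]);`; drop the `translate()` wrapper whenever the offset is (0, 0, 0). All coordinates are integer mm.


translate([322, 353, 0]) cube([81, 199, 2196]);
translate([1373, 353, 0]) cube([81, 199, 2196]);
translate([322, 353, 2196]) cube([1132, 199, 99]);


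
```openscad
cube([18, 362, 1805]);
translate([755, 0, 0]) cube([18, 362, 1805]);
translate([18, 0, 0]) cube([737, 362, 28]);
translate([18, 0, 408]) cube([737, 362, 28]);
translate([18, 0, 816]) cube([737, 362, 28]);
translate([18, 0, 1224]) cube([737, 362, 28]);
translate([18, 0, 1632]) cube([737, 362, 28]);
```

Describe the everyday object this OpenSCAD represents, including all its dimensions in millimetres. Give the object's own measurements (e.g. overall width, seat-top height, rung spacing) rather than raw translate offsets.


An open bookshelf. Two side panels, each 18 mm thick, 362 mm deep and 1805 mm tall, stand 773 mm apart (outside-to-outside). Between them sit 5 shelves, each 28 mm thick and 362 mm deep, spanning the full gap between the sides. The bottom shelf rests on the floor (its underside at z = 0) and the clear gap between one shelf's top and the next shelf's underside is 380 mm.


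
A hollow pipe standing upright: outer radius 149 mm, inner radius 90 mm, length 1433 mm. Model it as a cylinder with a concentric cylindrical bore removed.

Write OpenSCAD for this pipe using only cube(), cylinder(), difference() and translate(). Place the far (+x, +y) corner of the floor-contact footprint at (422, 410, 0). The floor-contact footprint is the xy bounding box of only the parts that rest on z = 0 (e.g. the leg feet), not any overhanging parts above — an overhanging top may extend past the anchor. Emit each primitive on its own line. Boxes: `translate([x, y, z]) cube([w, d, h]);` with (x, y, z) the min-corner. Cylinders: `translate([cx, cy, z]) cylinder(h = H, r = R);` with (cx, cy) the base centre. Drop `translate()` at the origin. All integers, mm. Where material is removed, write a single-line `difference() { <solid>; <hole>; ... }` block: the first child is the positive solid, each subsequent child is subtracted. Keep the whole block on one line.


difference() { translate([273, 261, 0]) cylinder(h = 1433, r = 149); translate([273, 261, 0]) cylinder(h = 1433, r = 90); }


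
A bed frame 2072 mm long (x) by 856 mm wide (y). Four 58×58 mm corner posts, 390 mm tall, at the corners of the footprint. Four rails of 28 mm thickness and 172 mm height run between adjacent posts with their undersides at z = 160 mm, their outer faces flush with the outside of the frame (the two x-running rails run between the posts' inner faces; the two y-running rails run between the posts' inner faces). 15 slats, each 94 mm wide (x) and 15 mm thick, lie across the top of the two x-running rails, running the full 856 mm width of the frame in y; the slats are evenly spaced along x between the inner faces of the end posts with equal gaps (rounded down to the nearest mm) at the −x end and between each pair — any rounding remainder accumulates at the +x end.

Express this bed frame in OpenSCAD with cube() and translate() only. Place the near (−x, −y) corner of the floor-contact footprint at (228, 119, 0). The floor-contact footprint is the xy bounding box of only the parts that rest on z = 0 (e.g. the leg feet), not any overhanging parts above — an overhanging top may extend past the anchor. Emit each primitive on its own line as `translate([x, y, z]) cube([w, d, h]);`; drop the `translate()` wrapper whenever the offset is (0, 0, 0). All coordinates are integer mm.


translate([228, 119, 0]) cube([58, 58, 390]);
translate([228, 917, 0]) cube([58, 58, 390]);
translate([2242, 119, 0]) cube([58, 58, 390]);
translate([2242, 917, 0]) cube([58, 58, 390]);
translate([286, 119, 160]) cube([1956, 28, 172]);
translate([286, 947, 160]) cube([1956, 28, 172]);
translate([228, 177, 160]) cube([28, 740, 172]);
translate([2272, 177, 160]) cube([28, 740, 172]);
translate([320, 119, 332]) cube([94, 856, 15]);
translate([448, 119, 332]) cube([94, 856, 15]);
translate([576, 119, 332]) cube([94, 856, 15]);
translate([704, 119, 332]) cube([94, 856, 15]);
translate([832, 119, 332]) cube([94, 856, 15]);
translate([960, 119, 332]) cube([94, 856, 15]);
translate([1088, 119, 332]) cube([94, 856, 15]);
translate([1216, 119, 332]) cube([94, 856, 15]);
translate([1344, 119, 332]) cube([94, 856, 15]);
translate([1472, 119, 332]) cube([94, 856, 15]);
translate([1600, 119, 332]) cube([94, 856, 15]);
translate([1728, 119, 332]) cube([94, 856, 15]);
translate([1856, 119, 332]) cube([94, 856, 15]);
translate([1984, 119, 332]) cube([94, 856, 15]);
translate([2112, 119, 332]) cube([94, 856, 15]);


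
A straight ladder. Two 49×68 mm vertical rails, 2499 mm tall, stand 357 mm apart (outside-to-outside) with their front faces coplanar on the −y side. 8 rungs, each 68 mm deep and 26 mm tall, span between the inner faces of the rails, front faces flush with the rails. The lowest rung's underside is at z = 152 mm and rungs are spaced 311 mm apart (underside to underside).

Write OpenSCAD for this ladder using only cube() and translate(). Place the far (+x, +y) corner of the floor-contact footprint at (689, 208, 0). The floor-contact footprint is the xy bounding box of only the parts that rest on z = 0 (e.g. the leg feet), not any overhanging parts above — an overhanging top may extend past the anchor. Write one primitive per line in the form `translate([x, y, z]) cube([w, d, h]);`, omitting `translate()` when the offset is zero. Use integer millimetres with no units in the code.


translate([332, 140, 0]) cube([49, 68, 2499]);
translate([640, 140, 0]) cube([49, 68, 2499]);
translate([381, 140, 152]) cube([259, 68, 26]);
translate([381, 140, 463]) cube([259, 68, 26]);
translate([381, 140, 774]) cube([259, 68, 26]);
translate([381, 140, 1085]) cube([259, 68, 26]);
translate([381, 140, 1396]) cube([259, 68, 26]);
translate([381, 140, 1707]) cube([259, 68, 26]);
translate([381, 140, 2018]) cube([259, 68, 26]);
translate([381, 140, 2329]) cube([259, 68, 26]);


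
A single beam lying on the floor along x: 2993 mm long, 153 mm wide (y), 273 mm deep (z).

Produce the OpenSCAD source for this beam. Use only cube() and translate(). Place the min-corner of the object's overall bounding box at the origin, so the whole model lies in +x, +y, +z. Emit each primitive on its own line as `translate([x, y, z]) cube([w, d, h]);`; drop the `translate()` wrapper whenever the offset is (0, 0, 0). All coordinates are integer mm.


cube([2993, 153, 273]);


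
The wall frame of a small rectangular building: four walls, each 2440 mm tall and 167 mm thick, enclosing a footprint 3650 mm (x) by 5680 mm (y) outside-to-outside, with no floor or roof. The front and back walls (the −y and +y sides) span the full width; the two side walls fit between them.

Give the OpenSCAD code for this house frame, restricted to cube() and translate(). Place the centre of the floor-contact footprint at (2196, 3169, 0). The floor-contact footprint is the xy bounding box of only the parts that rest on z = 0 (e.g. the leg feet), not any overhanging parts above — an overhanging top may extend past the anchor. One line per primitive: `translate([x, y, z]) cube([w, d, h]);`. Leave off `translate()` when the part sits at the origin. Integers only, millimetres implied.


translate([371, 329, 0]) cube([3650, 167, 2440]);
translate([371, 5842, 0]) cube([3650, 167, 2440]);
translate([371, 496, 0]) cube([167, 5346, 2440]);
translate([3854, 496, 0]) cube([167, 5346, 2440]);


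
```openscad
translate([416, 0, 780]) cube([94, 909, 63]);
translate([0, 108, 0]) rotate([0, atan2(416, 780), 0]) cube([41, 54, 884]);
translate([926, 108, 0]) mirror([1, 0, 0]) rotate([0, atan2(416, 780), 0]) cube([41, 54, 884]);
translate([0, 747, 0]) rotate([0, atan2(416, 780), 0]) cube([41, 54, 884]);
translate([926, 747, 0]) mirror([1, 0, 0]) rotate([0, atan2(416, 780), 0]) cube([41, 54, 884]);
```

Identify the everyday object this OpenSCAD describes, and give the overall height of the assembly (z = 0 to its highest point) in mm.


A sawhorse. The overall height is 843 mm.

A beam across two mirrored pairs of raked legs — a sawhorse. The beam's underside is at z = 780 (matching the legs' vertical rise in atan2(416, 780)) and the beam is 63 mm tall, so its top is at 780 + 63 = 843 mm. The raked legs top out at the beam's underside, so that is the highest point.


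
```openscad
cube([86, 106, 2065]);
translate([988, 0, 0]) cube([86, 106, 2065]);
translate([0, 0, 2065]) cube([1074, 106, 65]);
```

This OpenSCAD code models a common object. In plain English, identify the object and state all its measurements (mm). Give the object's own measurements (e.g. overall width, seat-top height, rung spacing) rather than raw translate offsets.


A door frame. The clear opening is 902 mm wide and 2065 mm high. Two 86 mm wide jambs, 106 mm deep, stand either side of the opening from the floor to the top of the opening. A 65 mm thick head sits across the top of both jambs, spanning the full outside width of the frame.


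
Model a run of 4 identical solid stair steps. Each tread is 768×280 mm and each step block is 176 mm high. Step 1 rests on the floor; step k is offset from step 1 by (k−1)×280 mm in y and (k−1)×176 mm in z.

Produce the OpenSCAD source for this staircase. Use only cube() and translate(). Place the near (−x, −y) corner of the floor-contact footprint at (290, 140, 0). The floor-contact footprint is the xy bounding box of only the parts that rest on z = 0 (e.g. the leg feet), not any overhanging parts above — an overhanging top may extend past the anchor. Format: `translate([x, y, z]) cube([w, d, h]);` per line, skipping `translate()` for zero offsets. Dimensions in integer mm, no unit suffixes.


translate([290, 140, 0]) cube([768, 280, 176]);
translate([290, 420, 176]) cube([768, 280, 176]);
translate([290, 700, 352]) cube([768, 280, 176]);
translate([290, 980, 528]) cube([768, 280, 176]);


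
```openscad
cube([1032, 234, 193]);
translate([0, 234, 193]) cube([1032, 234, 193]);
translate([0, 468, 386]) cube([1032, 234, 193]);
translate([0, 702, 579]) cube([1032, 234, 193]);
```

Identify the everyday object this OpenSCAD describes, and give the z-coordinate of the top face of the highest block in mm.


A staircase. The total rise is 772 mm.

4 identical blocks, each offset up and back from the previous — a staircase. Each step is 193 mm tall and there are 4 of them, so the total rise is 4 × 193 = 772 mm.


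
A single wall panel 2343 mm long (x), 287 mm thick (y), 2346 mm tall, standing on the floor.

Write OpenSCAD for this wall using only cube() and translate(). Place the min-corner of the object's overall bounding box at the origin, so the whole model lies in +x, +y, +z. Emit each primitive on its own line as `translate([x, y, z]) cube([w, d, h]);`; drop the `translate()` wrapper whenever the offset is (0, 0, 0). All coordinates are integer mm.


cube([2343, 287, 2346]);


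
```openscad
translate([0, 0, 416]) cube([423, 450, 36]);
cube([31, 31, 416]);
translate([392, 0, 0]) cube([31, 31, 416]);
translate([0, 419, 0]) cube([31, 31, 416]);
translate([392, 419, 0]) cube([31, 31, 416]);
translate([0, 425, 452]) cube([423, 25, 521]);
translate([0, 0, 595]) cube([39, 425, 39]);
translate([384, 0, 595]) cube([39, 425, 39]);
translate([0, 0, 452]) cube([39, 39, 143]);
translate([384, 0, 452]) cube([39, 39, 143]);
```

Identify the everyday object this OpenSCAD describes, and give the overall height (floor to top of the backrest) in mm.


A chair. The overall height is 973 mm.

A slab on four corner posts with a tall panel at the back — a chair. The seat slab sits at z = 416 with thickness 36, and the 521 mm backrest starts at the seat top, so the overall height is 416 + 36 + 521 = 973 mm.


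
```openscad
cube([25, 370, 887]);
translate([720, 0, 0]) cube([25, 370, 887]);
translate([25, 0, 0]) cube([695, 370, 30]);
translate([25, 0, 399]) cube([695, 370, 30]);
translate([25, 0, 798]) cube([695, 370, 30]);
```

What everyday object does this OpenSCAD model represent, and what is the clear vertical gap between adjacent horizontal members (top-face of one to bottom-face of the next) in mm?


A bookshelf. The clear shelf gap is 369 mm.

Two tall side panels with 3 horizontal boards between them — a bookshelf. The first two shelf undersides are at z = 0 and z = 399; with shelf thickness 30, the clear gap is 399 − 0 − 30 = 369 mm.


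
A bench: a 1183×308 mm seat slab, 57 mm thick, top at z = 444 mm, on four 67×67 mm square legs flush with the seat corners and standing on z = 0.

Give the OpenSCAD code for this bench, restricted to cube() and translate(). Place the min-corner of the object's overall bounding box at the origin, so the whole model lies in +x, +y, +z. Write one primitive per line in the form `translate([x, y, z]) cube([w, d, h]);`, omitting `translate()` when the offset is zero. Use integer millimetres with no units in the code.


translate([0, 0, 387]) cube([1183, 308, 57]);
cube([67, 67, 387]);
translate([0, 241, 0]) cube([67, 67, 387]);
translate([1116, 0, 0]) cube([67, 67, 387]);
translate([1116, 241, 0]) cube([67, 67, 387]);


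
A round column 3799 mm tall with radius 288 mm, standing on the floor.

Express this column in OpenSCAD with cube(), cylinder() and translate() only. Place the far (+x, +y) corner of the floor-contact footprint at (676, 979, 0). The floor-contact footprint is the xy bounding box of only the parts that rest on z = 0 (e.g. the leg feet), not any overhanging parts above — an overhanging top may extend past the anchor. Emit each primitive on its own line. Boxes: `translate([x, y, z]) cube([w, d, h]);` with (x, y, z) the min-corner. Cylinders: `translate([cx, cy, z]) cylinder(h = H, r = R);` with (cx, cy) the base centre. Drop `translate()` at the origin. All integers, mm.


translate([388, 691, 0]) cylinder(h = 3799, r = 288);


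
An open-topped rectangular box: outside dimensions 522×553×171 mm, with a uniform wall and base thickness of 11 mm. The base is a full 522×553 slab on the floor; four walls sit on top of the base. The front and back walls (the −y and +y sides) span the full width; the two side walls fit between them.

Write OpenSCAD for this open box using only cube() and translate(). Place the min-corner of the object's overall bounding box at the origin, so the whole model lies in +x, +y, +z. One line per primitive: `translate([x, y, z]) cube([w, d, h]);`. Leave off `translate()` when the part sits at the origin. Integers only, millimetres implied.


cube([522, 553, 11]);
translate([0, 0, 11]) cube([522, 11, 160]);
translate([0, 542, 11]) cube([522, 11, 160]);
translate([0, 11, 11]) cube([11, 531, 160]);
translate([511, 11, 11]) cube([11, 531, 160]);


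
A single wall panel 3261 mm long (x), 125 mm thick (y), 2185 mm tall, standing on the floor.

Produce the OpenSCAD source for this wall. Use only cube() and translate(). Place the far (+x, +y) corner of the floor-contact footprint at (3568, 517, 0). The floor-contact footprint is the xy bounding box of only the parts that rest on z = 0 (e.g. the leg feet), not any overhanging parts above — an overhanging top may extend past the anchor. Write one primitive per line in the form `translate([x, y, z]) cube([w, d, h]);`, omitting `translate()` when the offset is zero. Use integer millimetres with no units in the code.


translate([307, 392, 0]) cube([3261, 125, 2185]);


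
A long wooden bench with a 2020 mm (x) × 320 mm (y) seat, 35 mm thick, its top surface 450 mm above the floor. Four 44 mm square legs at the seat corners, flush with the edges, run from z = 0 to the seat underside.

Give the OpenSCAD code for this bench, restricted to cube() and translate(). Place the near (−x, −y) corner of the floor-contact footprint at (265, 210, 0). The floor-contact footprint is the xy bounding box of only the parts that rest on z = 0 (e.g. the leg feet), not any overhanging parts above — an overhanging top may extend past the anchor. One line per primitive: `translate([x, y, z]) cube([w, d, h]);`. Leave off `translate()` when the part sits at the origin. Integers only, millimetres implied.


translate([265, 210, 415]) cube([2020, 320, 35]);
translate([265, 210, 0]) cube([44, 44, 415]);
translate([265, 486, 0]) cube([44, 44, 415]);
translate([2241, 210, 0]) cube([44, 44, 415]);
translate([2241, 486, 0]) cube([44, 44, 415]);


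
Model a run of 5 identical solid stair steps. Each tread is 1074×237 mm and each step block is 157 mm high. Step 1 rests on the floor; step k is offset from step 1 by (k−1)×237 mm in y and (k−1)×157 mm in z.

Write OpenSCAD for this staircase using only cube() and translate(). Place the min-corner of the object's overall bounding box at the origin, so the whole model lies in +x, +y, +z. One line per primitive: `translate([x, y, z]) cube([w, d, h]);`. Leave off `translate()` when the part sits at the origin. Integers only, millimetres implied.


cube([1074, 237, 157]);
translate([0, 237, 157]) cube([1074, 237, 157]);
translate([0, 474, 314]) cube([1074, 237, 157]);
translate([0, 711, 471]) cube([1074, 237, 157]);
translate([0, 948, 628]) cube([1074, 237, 157]);


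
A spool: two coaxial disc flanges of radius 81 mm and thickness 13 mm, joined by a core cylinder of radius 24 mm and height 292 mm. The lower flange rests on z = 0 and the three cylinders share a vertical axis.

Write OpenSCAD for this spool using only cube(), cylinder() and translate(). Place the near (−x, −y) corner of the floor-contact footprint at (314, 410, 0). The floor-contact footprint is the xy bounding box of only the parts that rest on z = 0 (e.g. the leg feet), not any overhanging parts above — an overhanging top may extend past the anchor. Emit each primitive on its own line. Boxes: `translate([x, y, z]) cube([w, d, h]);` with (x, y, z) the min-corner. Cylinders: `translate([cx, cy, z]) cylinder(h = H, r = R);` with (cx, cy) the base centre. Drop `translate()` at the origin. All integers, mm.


translate([395, 491, 0]) cylinder(h = 13, r = 81);
translate([395, 491, 13]) cylinder(h = 292, r = 24);
translate([395, 491, 305]) cylinder(h = 13, r = 81);


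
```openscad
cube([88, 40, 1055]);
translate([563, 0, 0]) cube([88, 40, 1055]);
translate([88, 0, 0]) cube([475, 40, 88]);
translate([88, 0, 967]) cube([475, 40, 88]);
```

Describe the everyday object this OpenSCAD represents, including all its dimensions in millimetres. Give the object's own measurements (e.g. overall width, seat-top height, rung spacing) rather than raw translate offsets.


A rectangular picture frame lying in the x–z plane (depth along y). The opening is 475 mm wide (x) by 879 mm tall (z), surrounded by a border 88 mm wide on all four sides. The frame is 40 mm deep and is made of two full-height vertical stiles with two horizontal rails fitted between them.


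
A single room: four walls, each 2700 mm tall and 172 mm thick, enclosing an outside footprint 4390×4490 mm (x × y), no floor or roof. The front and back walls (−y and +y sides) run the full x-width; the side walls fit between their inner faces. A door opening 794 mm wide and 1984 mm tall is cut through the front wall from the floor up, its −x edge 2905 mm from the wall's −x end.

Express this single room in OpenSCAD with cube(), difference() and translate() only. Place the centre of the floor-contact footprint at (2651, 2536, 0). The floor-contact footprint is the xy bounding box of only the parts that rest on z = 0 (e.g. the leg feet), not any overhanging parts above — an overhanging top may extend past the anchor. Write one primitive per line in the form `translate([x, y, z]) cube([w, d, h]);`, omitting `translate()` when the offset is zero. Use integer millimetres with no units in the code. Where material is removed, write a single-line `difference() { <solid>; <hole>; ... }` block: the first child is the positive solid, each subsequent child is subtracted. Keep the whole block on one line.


difference() { translate([456, 291, 0]) cube([4390, 172, 2700]); translate([3361, 291, 0]) cube([794, 172, 1984]); }
translate([456, 4609, 0]) cube([4390, 172, 2700]);
translate([456, 463, 0]) cube([172, 4146, 2700]);
translate([4674, 463, 0]) cube([172, 4146, 2700]);


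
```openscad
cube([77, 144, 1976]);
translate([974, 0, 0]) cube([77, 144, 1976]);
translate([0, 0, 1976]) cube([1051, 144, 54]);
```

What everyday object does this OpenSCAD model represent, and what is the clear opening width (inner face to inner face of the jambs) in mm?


A door frame. The clear opening width is 897 mm.

Two 1976 mm tall posts with a header on top — a door frame. The left jamb is 77 mm wide at x = 0; the right jamb starts at x = 974. The clear opening is 974 − 77 = 897 mm.


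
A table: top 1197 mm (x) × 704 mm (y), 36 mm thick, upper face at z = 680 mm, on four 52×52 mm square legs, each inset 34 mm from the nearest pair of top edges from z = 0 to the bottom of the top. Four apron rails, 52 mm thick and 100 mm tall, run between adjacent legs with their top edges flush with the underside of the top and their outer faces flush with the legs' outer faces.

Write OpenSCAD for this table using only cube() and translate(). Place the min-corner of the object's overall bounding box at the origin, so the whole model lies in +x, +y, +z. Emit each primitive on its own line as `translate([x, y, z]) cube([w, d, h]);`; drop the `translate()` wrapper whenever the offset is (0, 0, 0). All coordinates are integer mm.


translate([0, 0, 644]) cube([1197, 704, 36]);
translate([34, 34, 0]) cube([52, 52, 644]);
translate([1111, 34, 0]) cube([52, 52, 644]);
translate([34, 618, 0]) cube([52, 52, 644]);
translate([1111, 618, 0]) cube([52, 52, 644]);
translate([86, 34, 544]) cube([1025, 52, 100]);
translate([86, 618, 544]) cube([1025, 52, 100]);
translate([34, 86, 544]) cube([52, 532, 100]);
translate([1111, 86, 544]) cube([52, 532, 100]);


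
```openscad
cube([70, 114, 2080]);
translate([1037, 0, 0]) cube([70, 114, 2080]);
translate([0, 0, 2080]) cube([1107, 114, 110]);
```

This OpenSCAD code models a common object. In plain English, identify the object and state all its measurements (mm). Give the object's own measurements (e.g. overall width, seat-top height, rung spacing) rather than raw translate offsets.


A door frame. The clear opening is 967 mm wide and 2080 mm high. Two 70 mm wide jambs, 114 mm deep, stand either side of the opening from the floor to the top of the opening. A 110 mm thick head sits across the top of both jambs, spanning the full outside width of the frame.


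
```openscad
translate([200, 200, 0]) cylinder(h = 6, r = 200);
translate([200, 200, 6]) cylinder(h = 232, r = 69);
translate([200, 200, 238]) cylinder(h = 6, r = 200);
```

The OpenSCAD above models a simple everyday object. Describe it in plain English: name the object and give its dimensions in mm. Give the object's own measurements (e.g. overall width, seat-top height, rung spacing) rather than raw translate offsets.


A spool: two coaxial disc flanges of radius 200 mm and thickness 6 mm, joined by a core cylinder of radius 69 mm and height 232 mm. The lower flange rests on z = 0 and the three cylinders share a vertical axis.


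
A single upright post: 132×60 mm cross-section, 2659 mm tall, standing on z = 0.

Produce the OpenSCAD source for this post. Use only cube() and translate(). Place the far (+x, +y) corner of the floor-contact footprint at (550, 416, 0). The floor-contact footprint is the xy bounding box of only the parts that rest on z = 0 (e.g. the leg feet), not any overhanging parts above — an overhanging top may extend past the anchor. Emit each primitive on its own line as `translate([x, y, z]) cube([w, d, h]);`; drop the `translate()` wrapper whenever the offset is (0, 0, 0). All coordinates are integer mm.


translate([418, 356, 0]) cube([132, 60, 2659]);


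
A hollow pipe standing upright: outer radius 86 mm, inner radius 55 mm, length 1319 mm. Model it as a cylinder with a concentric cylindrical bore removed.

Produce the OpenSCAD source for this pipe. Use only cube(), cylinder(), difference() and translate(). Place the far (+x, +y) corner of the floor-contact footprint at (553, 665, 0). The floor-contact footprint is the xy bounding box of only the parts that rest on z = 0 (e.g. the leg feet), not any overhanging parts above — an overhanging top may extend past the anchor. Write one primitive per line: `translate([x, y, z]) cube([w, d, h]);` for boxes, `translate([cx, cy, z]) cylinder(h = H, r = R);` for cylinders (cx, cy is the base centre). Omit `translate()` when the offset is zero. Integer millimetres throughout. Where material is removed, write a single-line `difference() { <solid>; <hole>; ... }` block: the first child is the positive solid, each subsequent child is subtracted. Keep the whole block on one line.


difference() { translate([467, 579, 0]) cylinder(h = 1319, r = 86); translate([467, 579, 0]) cylinder(h = 1319, r = 55); }


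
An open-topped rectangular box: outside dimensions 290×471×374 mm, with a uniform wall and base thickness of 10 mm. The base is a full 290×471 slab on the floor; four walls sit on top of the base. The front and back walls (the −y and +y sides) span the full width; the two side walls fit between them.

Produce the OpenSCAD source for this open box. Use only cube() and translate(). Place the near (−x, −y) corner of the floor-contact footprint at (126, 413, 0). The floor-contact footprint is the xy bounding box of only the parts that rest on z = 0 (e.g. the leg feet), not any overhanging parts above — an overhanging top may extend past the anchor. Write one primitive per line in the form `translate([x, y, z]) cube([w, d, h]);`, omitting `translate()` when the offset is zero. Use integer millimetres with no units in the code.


translate([126, 413, 0]) cube([290, 471, 10]);
translate([126, 413, 10]) cube([290, 10, 364]);
translate([126, 874, 10]) cube([290, 10, 364]);
translate([126, 423, 10]) cube([10, 451, 364]);
translate([406, 423, 10]) cube([10, 451, 364]);


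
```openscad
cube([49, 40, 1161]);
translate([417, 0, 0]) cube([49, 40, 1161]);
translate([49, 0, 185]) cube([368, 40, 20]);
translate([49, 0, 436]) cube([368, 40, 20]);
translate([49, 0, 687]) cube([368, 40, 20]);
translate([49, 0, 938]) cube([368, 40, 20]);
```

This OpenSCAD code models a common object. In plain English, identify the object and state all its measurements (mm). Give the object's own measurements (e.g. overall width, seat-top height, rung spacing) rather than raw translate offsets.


A straight ladder. Two 49×40 mm vertical rails, 1161 mm tall, stand 466 mm apart (outside-to-outside) with their front faces coplanar on the −y side. 4 rungs, each 40 mm deep and 20 mm tall, span between the inner faces of the rails, front faces flush with the rails. The lowest rung's underside is at z = 185 mm and rungs are spaced 251 mm apart (underside to underside).


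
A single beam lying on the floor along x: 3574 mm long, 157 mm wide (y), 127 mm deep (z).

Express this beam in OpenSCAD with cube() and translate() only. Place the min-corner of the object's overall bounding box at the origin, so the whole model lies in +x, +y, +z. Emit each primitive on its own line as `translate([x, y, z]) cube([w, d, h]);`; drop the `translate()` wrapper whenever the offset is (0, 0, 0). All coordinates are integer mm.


cube([3574, 157, 127]);


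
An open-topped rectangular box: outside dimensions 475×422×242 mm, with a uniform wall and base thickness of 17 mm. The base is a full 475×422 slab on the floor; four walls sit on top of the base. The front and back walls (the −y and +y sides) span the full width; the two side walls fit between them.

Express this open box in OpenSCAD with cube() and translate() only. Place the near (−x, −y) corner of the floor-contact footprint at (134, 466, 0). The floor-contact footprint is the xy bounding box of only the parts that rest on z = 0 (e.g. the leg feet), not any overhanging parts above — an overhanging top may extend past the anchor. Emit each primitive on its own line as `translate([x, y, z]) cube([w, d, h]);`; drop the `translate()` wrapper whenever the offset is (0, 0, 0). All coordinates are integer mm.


translate([134, 466, 0]) cube([475, 422, 17]);
translate([134, 466, 17]) cube([475, 17, 225]);
translate([134, 871, 17]) cube([475, 17, 225]);
translate([134, 483, 17]) cube([17, 388, 225]);
translate([592, 483, 17]) cube([17, 388, 225]);


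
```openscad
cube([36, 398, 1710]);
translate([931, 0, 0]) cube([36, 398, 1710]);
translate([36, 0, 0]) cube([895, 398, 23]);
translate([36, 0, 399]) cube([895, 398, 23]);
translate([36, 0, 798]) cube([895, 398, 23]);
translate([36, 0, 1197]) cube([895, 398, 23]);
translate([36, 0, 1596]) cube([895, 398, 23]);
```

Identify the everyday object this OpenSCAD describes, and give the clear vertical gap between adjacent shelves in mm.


A bookshelf. The clear shelf gap is 376 mm.

Two tall side panels with 5 horizontal boards between them — a bookshelf. The first two shelf undersides are at z = 0 and z = 399; with shelf thickness 23, the clear gap is 399 − 0 − 23 = 376 mm.


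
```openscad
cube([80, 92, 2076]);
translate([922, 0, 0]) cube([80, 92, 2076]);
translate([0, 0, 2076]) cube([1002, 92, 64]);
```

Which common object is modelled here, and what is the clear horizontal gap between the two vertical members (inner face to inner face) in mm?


A door frame. The clear opening width is 842 mm.

Two 2076 mm tall posts with a header on top — a door frame. The left jamb is 80 mm wide at x = 0; the right jamb starts at x = 922. The clear opening is 922 − 80 = 842 mm.


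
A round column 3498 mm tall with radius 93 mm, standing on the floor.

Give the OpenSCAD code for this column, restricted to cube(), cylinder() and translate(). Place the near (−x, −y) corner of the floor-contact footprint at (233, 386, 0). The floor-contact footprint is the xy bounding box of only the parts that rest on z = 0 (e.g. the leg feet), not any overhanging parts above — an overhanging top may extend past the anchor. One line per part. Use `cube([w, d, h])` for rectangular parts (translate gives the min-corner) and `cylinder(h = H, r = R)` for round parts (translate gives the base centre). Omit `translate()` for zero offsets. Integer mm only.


translate([326, 479, 0]) cylinder(h = 3498, r = 93);


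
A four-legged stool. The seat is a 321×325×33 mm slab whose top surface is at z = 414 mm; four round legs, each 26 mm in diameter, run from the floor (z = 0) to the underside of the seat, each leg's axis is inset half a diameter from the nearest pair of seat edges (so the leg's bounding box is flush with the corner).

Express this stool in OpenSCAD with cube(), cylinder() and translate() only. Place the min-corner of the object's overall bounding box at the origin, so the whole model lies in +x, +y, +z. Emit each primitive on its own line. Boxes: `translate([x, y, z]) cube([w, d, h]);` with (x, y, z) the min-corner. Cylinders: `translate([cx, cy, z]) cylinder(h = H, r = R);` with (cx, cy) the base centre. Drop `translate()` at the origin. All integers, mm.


translate([0, 0, 381]) cube([321, 325, 33]);
translate([13, 13, 0]) cylinder(h = 381, r = 13);
translate([308, 13, 0]) cylinder(h = 381, r = 13);
translate([13, 312, 0]) cylinder(h = 381, r = 13);
translate([308, 312, 0]) cylinder(h = 381, r = 13);


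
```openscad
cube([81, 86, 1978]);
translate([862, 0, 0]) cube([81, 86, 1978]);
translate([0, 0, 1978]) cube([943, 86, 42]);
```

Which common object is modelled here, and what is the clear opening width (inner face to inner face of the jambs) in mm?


A door frame. The clear opening width is 781 mm.

Two 1978 mm tall posts with a header on top — a door frame. The left jamb is 81 mm wide at x = 0; the right jamb starts at x = 862. The clear opening is 862 − 81 = 781 mm.


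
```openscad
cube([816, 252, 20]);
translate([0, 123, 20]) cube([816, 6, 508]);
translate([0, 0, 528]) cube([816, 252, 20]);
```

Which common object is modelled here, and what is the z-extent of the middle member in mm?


An I-beam. The web height is 508 mm.

Two wide flanges with a thin centred web — an I-beam. Overall 548 mm minus two 20 mm flanges gives a web of 548 − 2·20 = 508 mm.


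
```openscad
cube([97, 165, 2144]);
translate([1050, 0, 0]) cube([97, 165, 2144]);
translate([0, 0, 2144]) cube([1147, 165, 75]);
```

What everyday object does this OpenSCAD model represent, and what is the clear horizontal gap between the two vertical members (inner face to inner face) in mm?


A door frame. The clear opening width is 953 mm.

Two 2144 mm tall posts with a header on top — a door frame. The left jamb is 97 mm wide at x = 0; the right jamb starts at x = 1050. The clear opening is 1050 − 97 = 953 mm.


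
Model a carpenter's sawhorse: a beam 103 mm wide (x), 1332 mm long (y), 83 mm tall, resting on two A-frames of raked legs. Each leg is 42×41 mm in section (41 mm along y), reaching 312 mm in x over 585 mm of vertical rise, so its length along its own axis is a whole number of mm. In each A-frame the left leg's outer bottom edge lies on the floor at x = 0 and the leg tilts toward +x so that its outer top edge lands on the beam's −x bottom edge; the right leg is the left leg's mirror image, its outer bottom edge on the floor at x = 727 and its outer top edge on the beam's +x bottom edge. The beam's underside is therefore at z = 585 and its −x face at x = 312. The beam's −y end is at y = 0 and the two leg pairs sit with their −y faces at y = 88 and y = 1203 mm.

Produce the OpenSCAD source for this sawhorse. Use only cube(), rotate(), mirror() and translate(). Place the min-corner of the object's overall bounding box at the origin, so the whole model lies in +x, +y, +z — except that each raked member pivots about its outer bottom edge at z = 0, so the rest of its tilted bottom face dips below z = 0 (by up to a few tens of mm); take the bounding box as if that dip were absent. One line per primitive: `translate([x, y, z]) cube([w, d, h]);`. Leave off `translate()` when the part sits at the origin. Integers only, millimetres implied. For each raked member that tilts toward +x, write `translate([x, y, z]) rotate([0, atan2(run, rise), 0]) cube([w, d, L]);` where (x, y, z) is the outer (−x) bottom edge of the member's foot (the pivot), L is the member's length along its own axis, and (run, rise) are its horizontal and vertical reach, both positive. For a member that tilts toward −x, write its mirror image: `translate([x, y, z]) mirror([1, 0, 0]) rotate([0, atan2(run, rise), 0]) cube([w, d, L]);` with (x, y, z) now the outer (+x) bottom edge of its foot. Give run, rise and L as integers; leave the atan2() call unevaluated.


translate([312, 0, 585]) cube([103, 1332, 83]);
translate([0, 88, 0]) rotate([0, atan2(312, 585), 0]) cube([42, 41, 663]);
translate([727, 88, 0]) mirror([1, 0, 0]) rotate([0, atan2(312, 585), 0]) cube([42, 41, 663]);
translate([0, 1203, 0]) rotate([0, atan2(312, 585), 0]) cube([42, 41, 663]);
translate([727, 1203, 0]) mirror([1, 0, 0]) rotate([0, atan2(312, 585), 0]) cube([42, 41, 663]);


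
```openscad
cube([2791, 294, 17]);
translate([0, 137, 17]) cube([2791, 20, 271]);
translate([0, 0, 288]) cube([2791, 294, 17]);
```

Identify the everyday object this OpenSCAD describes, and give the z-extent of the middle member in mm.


An I-beam. The web height is 271 mm.

Two wide flanges with a thin centred web — an I-beam. Overall 305 mm minus two 17 mm flanges gives a web of 305 − 2·17 = 271 mm.


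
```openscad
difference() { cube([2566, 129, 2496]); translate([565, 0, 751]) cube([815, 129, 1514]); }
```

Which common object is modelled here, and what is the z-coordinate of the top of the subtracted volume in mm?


A wall with a window opening. The window head height is 2265 mm.

A wall with a rectangular opening subtracted — a window. Sill at z = 751, opening 1514 mm tall, so the head is at 751 + 1514 = 2265 mm.


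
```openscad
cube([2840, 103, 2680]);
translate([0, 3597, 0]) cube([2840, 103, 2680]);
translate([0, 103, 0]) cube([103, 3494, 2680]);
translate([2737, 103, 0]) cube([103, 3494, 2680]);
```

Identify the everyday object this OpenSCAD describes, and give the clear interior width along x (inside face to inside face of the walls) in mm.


A house (or room) frame. The interior width is 2634 mm.

Four 2680 mm walls enclosing a rectangle with no floor or roof — a room or house frame. Outside width is 2840 mm and wall thickness is 103 mm, so the interior width is 2840 − 2 × 103 = 2634 mm.


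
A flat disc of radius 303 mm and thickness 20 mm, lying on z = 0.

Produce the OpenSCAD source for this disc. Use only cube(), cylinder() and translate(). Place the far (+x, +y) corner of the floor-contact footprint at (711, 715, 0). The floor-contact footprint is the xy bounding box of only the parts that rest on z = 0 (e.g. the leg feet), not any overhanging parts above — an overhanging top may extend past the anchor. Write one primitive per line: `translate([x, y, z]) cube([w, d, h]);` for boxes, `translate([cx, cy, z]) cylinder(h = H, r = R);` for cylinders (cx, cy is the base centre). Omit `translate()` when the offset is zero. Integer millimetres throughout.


translate([408, 412, 0]) cylinder(h = 20, r = 303);


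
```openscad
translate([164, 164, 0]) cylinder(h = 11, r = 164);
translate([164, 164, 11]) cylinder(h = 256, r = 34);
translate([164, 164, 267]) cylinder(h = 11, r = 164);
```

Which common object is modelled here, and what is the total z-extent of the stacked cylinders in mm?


A spool. The overall height is 278 mm.

Three coaxial cylinders, large–small–large — a spool. Two 11 mm flanges and a 256 mm core give 11 + 256 + 11 = 278 mm.


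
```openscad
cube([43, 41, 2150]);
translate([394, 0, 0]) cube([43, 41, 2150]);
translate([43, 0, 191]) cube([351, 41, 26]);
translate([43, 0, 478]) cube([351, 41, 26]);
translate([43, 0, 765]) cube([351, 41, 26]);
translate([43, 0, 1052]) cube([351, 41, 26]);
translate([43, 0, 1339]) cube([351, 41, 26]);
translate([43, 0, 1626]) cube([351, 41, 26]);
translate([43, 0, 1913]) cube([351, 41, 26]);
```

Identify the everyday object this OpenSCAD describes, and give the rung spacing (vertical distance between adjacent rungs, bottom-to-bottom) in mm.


A ladder. The rung spacing is 287 mm.

Two tall 43×41 posts with 7 short bars between them — a ladder. Adjacent rungs sit at z = 191 and z = 478, so the spacing is 478 − 191 = 287 mm.
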